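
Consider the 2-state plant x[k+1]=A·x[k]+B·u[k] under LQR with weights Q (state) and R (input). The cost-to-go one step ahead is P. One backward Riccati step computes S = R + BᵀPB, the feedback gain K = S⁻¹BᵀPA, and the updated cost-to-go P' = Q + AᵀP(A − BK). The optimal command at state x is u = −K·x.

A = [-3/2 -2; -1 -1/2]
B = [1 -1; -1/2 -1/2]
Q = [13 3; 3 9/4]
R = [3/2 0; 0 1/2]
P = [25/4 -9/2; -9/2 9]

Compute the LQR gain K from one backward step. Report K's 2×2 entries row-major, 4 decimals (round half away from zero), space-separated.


0.1447 -0.4924 1.4619 1.3401

BᵀP = [8.5000 -9.0000; -4.0000 0.0000]
S = R + BᵀPB = [3/2 0; 0 1/2] + [13.0000 -4.0000; -4.0000 4.0000] = [14.5000 -4.0000; -4.0000 4.5000]
BᵀPA = [-3.7500 -12.5000; 6.0000 8.0000]
K = S⁻¹·BᵀPA = [0.1447 -0.4924; 1.4619 1.3401]
A−BK = [-0.1827 -0.1675; -0.1967 -0.0761]
AᵀP(A−BK) = [1.3334 0.9879; 0.9879 1.3744]
P' = Q + AᵀP(A−BK) = [14.3334 3.9879; 3.9879 3.6244]
tr(P') = 17.9578


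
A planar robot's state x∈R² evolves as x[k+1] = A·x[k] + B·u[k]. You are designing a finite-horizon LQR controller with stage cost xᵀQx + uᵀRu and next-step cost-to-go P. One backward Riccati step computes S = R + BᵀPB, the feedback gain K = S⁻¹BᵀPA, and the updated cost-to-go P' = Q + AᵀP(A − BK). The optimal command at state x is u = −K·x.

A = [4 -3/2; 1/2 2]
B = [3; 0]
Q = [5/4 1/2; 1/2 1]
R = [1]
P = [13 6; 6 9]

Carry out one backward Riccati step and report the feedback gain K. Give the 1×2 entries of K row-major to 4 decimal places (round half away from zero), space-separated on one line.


BᵀP = [39.0000 18.0000]
S = R + BᵀPB = [1] + [117.0000] = [118.0000]
BᵀPA = [165.0000 -22.5000]
K = S⁻¹·BᵀPA = [1.3983 -0.1907]
A−BK = [-0.1949 -0.9280; 0.5000 2.0000]
AᵀP(A−BK) = [3.5297 5.9619; 5.9619 24.9597]
P' = Q + AᵀP(A−BK) = [4.7797 6.4619; 6.4619 25.9597]
tr(P') = 30.7394

1.3983 -0.1907


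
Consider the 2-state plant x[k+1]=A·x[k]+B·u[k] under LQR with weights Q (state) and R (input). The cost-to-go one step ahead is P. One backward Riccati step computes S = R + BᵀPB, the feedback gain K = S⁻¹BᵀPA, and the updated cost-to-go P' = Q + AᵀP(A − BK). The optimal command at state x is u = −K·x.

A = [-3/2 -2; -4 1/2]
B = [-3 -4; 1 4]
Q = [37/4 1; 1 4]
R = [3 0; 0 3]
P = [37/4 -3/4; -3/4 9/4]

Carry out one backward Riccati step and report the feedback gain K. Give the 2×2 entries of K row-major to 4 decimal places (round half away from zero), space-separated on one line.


1.6545 0.5229 -0.9782 0.0805

BᵀP = [-28.5000 4.5000; -40.0000 12.0000]
S = R + BᵀPB = [3 0; 0 3] + [90.0000 132.0000; 132.0000 208.0000] = [93.0000 132.0000; 132.0000 211.0000]
BᵀPA = [24.7500 59.2500; 12.0000 86.0000]
K = S⁻¹·BᵀPA = [1.6545 0.5229; -0.9782 0.0805]
A−BK = [-0.4492 -0.1095; -1.7418 -0.3448]
AᵀP(A−BK) = [18.6016 3.9060; 3.9060 1.1613]
P' = Q + AᵀP(A−BK) = [27.8516 4.9060; 4.9060 5.1613]
tr(P') = 33.0130


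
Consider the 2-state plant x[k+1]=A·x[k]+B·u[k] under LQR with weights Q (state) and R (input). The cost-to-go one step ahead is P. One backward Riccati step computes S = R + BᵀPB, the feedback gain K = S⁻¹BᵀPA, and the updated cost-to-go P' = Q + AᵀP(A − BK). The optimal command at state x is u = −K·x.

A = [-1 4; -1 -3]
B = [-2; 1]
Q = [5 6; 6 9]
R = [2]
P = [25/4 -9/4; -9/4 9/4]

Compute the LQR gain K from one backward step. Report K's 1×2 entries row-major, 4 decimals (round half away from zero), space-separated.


0.2092 -2.0719

BᵀP = [-14.7500 6.7500]
S = R + BᵀPB = [2] + [36.2500] = [38.2500]
BᵀPA = [8.0000 -79.2500]
K = S⁻¹·BᵀPA = [0.2092 -2.0719]
A−BK = [-0.5817 -0.1438; -1.2092 -0.9281]
AᵀP(A−BK) = [2.3268 0.5752; 0.5752 10.0523]
P' = Q + AᵀP(A−BK) = [7.3268 6.5752; 6.5752 19.0523]
tr(P') = 26.3791


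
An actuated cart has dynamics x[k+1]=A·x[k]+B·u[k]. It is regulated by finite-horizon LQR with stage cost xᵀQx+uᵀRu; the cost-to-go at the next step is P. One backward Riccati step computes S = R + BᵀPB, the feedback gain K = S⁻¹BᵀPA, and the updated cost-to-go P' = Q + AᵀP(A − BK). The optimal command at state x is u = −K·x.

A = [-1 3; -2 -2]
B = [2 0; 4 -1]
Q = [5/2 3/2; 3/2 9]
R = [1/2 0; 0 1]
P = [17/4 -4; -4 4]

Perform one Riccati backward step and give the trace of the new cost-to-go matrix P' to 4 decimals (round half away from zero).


BᵀP = [-7.5000 8.0000; 4.0000 -4.0000]
S = R + BᵀPB = [1/2 0; 0 1] + [17.0000 -8.0000; -8.0000 4.0000] = [17.5000 -8.0000; -8.0000 5.0000]
BᵀPA = [-8.5000 -38.5000; 4.0000 20.0000]
K = S⁻¹·BᵀPA = [-0.4468 -1.3830; 0.0851 1.7872]
A−BK = [-0.1064 5.7660; -0.1277 5.3191]
AᵀP(A−BK) = [0.1117 0.3457; 0.3457 13.2606]
P' = Q + AᵀP(A−BK) = [2.6117 1.8457; 1.8457 22.2606]
tr(P') = 24.8723

24.8723


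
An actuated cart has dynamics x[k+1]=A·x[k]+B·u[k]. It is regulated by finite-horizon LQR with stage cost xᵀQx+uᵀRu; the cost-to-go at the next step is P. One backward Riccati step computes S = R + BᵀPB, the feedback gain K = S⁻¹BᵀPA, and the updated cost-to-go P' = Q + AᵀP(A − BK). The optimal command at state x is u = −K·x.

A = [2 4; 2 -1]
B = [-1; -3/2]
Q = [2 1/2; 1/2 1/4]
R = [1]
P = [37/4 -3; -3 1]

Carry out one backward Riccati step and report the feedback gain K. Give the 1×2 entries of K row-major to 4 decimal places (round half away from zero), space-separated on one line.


BᵀP = [-4.7500 1.5000]
S = R + BᵀPB = [1] + [2.5000] = [3.5000]
BᵀPA = [-6.5000 -20.5000]
K = S⁻¹·BᵀPA = [-1.8571 -5.8571]
A−BK = [0.1429 -1.8571; -0.7857 -9.7857]
AᵀP(A−BK) = [4.9286 15.9286; 15.9286 52.9286]
P' = Q + AᵀP(A−BK) = [6.9286 16.4286; 16.4286 53.1786]
tr(P') = 60.1071

-1.8571 -5.8571


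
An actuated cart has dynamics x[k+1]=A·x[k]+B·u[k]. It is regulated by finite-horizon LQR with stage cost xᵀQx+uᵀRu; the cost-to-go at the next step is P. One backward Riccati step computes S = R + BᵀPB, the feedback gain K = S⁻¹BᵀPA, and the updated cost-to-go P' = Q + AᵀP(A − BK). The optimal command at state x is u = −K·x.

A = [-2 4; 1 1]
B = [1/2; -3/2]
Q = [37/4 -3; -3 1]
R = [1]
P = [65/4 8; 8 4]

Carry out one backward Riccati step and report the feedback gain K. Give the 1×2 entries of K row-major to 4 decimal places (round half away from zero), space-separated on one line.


2.7879 -8.4848

BᵀP = [-3.8750 -2.0000]
S = R + BᵀPB = [1] + [1.0625] = [2.0625]
BᵀPA = [5.7500 -17.5000]
K = S⁻¹·BᵀPA = [2.7879 -8.4848]
A−BK = [-3.3939 8.2424; 5.1818 -11.7273]
AᵀP(A−BK) = [20.9697 -61.2121; -61.2121 179.5152]
P' = Q + AᵀP(A−BK) = [30.2197 -64.2121; -64.2121 180.5152]
tr(P') = 210.7348


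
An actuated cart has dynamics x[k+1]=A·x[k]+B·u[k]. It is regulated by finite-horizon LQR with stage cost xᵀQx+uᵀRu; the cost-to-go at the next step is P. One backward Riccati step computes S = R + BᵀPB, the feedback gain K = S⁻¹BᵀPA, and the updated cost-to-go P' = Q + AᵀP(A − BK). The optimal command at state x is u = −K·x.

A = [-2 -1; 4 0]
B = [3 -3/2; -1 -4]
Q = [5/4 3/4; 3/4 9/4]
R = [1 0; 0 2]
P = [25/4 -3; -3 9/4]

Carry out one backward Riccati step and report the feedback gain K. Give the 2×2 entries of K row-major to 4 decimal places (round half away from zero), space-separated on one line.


BᵀP = [21.7500 -11.2500; 2.6250 -4.5000]
S = R + BᵀPB = [1 0; 0 2] + [76.5000 12.3750; 12.3750 14.0625] = [77.5000 12.3750; 12.3750 16.0625]
BᵀPA = [-88.5000 -21.7500; -23.2500 -2.6250]
K = S⁻¹·BᵀPA = [-1.0386 -0.2903; -0.6473 0.0602]
A−BK = [0.1447 -0.0389; 0.3721 -0.0495]
AᵀP(A−BK) = [2.0360 0.2118; 0.2118 0.0949]
P' = Q + AᵀP(A−BK) = [3.2860 0.9618; 0.9618 2.3449]
tr(P') = 5.6310

-1.0386 -0.2903 -0.6473 0.0602


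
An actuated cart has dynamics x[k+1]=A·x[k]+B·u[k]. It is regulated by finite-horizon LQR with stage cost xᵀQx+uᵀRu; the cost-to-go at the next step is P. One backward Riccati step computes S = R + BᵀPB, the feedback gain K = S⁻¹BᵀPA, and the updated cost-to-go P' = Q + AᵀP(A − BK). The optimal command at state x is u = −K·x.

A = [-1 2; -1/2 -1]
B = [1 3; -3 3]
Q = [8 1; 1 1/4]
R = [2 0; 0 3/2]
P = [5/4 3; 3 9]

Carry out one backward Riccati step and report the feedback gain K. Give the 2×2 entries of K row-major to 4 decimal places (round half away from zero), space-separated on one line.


-0.0152 0.3573 -0.2179 0.1592

BᵀP = [-7.7500 -24.0000; 12.7500 36.0000]
S = R + BᵀPB = [2 0; 0 3/2] + [64.2500 -95.2500; -95.2500 146.2500] = [66.2500 -95.2500; -95.2500 147.7500]
BᵀPA = [19.7500 8.5000; -30.7500 -10.5000]
K = S⁻¹·BᵀPA = [-0.0152 0.3573; -0.2179 0.1592]
A−BK = [-0.3311 1.1650; 0.1082 -0.4060]
AᵀP(A−BK) = [0.0991 -0.1590; -0.1590 0.6354]
P' = Q + AᵀP(A−BK) = [8.0991 0.8410; 0.8410 0.8854]
tr(P') = 8.9845


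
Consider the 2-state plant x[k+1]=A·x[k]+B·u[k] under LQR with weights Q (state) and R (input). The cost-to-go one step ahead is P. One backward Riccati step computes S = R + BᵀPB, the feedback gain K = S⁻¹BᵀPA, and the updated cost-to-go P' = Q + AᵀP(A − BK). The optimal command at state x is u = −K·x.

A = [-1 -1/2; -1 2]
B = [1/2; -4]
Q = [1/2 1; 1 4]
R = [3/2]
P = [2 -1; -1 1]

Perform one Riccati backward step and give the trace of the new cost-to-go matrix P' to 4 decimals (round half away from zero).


BᵀP = [5.0000 -4.5000]
S = R + BᵀPB = [3/2] + [20.5000] = [22.0000]
BᵀPA = [-0.5000 -11.5000]
K = S⁻¹·BᵀPA = [-0.0227 -0.5227]
A−BK = [-0.9886 -0.2386; -1.0909 -0.0909]
AᵀP(A−BK) = [0.9886 0.2386; 0.2386 0.4886]
P' = Q + AᵀP(A−BK) = [1.4886 1.2386; 1.2386 4.4886]
tr(P') = 5.9773

5.9773


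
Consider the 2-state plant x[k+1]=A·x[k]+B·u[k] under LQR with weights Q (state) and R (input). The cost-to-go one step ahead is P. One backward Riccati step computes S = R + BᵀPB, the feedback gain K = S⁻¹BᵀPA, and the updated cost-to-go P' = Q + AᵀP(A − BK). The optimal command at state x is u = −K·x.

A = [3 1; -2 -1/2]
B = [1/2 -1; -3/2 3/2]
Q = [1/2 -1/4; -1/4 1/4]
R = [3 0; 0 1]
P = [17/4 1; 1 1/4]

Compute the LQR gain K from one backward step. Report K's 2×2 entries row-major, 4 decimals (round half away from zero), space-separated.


BᵀP = [0.6250 0.1250; -2.7500 -0.6250]
S = R + BᵀPB = [3 0; 0 1] + [0.1250 -0.4375; -0.4375 1.8125] = [3.1250 -0.4375; -0.4375 2.8125]
BᵀPA = [1.6250 0.5625; -7.0000 -2.4375]
K = S⁻¹·BᵀPA = [0.1754 0.0600; -2.4616 -0.8573]
A−BK = [0.4507 0.1127; 1.9555 0.8760]
AᵀP(A−BK) = [9.7338 3.4012; 3.4012 1.1890]
P' = Q + AᵀP(A−BK) = [10.2338 3.1512; 3.1512 1.4390]
tr(P') = 11.6728

0.1754 0.0600 -2.4616 -0.8573


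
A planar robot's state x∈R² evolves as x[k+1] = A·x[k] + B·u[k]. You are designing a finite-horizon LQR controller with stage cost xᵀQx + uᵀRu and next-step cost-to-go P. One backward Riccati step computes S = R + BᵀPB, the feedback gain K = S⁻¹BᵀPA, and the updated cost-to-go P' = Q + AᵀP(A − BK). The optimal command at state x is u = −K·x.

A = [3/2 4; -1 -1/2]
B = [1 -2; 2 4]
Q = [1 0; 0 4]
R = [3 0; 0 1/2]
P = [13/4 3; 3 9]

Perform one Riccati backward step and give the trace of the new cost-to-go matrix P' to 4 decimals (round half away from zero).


14.4591

BᵀP = [9.2500 21.0000; 5.5000 30.0000]
S = R + BᵀPB = [3 0; 0 1/2] + [51.2500 65.5000; 65.5000 109.0000] = [54.2500 65.5000; 65.5000 109.5000]
BᵀPA = [-7.1250 26.5000; -21.7500 7.0000]
K = S⁻¹·BᵀPA = [0.3905 1.4806; -0.4322 -0.8218]
A−BK = [0.2450 0.8758; -0.0521 -0.1743]
AᵀP(A−BK) = [0.6939 2.4264; 2.4264 8.7652]
P' = Q + AᵀP(A−BK) = [1.6939 2.4264; 2.4264 12.7652]
tr(P') = 14.4591


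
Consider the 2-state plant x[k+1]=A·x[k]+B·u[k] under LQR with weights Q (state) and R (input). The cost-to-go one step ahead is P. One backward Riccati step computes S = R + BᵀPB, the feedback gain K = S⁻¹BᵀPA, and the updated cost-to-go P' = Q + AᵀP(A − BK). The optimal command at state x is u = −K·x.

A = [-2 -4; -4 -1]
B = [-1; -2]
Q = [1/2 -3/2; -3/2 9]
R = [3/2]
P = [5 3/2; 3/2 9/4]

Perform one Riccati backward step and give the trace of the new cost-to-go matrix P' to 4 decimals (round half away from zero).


42.1686

BᵀP = [-8.0000 -6.0000]
S = R + BᵀPB = [3/2] + [20.0000] = [21.5000]
BᵀPA = [40.0000 38.0000]
K = S⁻¹·BᵀPA = [1.8605 1.7674]
A−BK = [-0.1395 -2.2326; -0.2791 2.5349]
AᵀP(A−BK) = [5.5814 5.3023; 5.3023 27.0872]
P' = Q + AᵀP(A−BK) = [6.0814 3.8023; 3.8023 36.0872]
tr(P') = 42.1686


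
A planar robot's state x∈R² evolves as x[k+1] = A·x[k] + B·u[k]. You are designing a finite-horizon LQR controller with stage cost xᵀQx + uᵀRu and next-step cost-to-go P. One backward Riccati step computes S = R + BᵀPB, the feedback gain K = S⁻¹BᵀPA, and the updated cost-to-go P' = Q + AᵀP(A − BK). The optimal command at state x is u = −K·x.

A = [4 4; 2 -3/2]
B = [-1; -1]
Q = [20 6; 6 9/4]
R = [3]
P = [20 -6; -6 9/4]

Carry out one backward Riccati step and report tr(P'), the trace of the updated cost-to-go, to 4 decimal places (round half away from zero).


BᵀP = [-14.0000 3.7500]
S = R + BᵀPB = [3] + [10.2500] = [13.2500]
BᵀPA = [-48.5000 -61.6250]
K = S⁻¹·BᵀPA = [-3.6604 -4.6509]
A−BK = [0.3396 -0.6509; -1.6604 -6.1509]
AᵀP(A−BK) = [55.4717 75.6792; 75.6792 110.4481]
P' = Q + AᵀP(A−BK) = [75.4717 81.6792; 81.6792 112.6981]
tr(P') = 188.1698

188.1698


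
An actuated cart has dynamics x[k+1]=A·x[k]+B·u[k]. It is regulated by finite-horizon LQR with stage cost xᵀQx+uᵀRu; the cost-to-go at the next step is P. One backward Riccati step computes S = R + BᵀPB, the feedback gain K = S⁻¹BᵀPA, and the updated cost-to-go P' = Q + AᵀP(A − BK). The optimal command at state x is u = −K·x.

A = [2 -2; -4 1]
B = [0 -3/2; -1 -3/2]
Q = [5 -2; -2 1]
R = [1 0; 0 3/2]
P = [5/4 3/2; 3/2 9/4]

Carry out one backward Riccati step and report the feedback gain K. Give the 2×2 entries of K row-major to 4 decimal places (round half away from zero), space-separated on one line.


0.7991 -0.1287 0.6050 0.2077

BᵀP = [-1.5000 -2.2500; -4.1250 -5.6250]
S = R + BᵀPB = [1 0; 0 3/2] + [2.2500 5.6250; 5.6250 14.6250] = [3.2500 5.6250; 5.6250 16.1250]
BᵀPA = [6.0000 0.7500; 14.2500 2.6250]
K = S⁻¹·BᵀPA = [0.7991 -0.1287; 0.6050 0.2077]
A−BK = [2.9074 -1.6885; -2.2935 1.1828]
AᵀP(A−BK) = [3.5847 -1.1874; -1.1874 0.8014]
P' = Q + AᵀP(A−BK) = [8.5847 -3.1874; -3.1874 1.8014]
tr(P') = 10.3860


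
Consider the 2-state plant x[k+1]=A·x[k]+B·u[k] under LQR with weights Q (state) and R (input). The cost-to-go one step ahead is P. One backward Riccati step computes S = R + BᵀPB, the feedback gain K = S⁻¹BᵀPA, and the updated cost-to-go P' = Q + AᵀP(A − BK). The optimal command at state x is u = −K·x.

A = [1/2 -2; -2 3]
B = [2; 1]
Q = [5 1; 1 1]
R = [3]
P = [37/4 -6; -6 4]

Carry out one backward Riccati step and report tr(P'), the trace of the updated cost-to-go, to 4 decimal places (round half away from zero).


36.5094

BᵀP = [12.5000 -8.0000]
S = R + BᵀPB = [3] + [17.0000] = [20.0000]
BᵀPA = [22.2500 -49.0000]
K = S⁻¹·BᵀPA = [1.1125 -2.4500]
A−BK = [-1.7250 2.9000; -3.1125 5.4500]
AᵀP(A−BK) = [5.5594 -11.7375; -11.7375 24.9500]
P' = Q + AᵀP(A−BK) = [10.5594 -10.7375; -10.7375 25.9500]
tr(P') = 36.5094


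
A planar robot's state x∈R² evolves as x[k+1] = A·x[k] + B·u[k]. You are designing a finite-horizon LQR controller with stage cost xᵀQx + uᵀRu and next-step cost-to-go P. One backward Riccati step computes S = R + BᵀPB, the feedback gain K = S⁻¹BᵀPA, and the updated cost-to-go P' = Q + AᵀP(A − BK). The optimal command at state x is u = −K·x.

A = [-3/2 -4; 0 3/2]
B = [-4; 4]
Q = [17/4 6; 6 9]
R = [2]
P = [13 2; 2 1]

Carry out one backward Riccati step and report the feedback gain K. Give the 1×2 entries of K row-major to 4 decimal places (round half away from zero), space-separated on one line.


BᵀP = [-44.0000 -4.0000]
S = R + BᵀPB = [2] + [160.0000] = [162.0000]
BᵀPA = [66.0000 170.0000]
K = S⁻¹·BᵀPA = [0.4074 1.0494]
A−BK = [0.1296 0.1975; -1.6296 -2.6975]
AᵀP(A−BK) = [2.3611 4.2407; 4.2407 7.8549]
P' = Q + AᵀP(A−BK) = [6.6111 10.2407; 10.2407 16.8549]
tr(P') = 23.4660

0.4074 1.0494


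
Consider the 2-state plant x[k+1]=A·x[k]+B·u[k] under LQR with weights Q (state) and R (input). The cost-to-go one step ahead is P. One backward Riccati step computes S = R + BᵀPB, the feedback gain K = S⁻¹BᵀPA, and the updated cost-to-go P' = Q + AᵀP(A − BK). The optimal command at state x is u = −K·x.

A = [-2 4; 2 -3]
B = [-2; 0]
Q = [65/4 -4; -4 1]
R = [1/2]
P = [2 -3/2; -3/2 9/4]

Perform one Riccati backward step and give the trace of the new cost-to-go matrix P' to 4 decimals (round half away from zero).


37.9118

BᵀP = [-4.0000 3.0000]
S = R + BᵀPB = [1/2] + [8.0000] = [8.5000]
BᵀPA = [14.0000 -25.0000]
K = S⁻¹·BᵀPA = [1.6471 -2.9412]
A−BK = [1.2941 -1.8824; 2.0000 -3.0000]
AᵀP(A−BK) = [5.9412 -9.3235; -9.3235 14.7206]
P' = Q + AᵀP(A−BK) = [22.1912 -13.3235; -13.3235 15.7206]
tr(P') = 37.9118


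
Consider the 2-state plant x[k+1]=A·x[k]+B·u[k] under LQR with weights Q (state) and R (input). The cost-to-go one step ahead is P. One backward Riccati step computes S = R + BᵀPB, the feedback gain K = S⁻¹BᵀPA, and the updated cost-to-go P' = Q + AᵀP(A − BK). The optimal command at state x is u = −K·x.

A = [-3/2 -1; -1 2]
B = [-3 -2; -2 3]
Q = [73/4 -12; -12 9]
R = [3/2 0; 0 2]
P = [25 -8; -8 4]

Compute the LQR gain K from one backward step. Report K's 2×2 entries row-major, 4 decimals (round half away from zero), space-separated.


0.4739 -0.0425 0.0185 0.5857

BᵀP = [-59.0000 16.0000; -74.0000 28.0000]
S = R + BᵀPB = [3/2 0; 0 2] + [145.0000 166.0000; 166.0000 232.0000] = [146.5000 166.0000; 166.0000 234.0000]
BᵀPA = [72.5000 91.0000; 83.0000 130.0000]
K = S⁻¹·BᵀPA = [0.4739 -0.0425; 0.0185 0.5857]
A−BK = [-0.0413 0.0439; -0.1077 0.1578]
AᵀP(A−BK) = [0.3554 -0.0319; -0.0319 0.7258]
P' = Q + AᵀP(A−BK) = [18.6054 -12.0319; -12.0319 9.7258]
tr(P') = 28.3312


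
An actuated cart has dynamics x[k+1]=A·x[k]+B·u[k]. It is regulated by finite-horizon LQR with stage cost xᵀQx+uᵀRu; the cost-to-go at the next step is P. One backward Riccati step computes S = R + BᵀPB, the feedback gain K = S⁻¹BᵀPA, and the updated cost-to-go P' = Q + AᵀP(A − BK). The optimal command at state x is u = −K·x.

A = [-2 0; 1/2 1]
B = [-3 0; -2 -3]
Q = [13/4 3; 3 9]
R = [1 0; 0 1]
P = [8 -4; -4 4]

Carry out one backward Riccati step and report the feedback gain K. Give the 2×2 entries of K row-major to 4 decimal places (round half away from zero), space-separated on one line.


0.6540 0.0029 -0.5987 -0.3234

BᵀP = [-16.0000 4.0000; 12.0000 -12.0000]
S = R + BᵀPB = [1 0; 0 1] + [40.0000 -12.0000; -12.0000 36.0000] = [41.0000 -12.0000; -12.0000 37.0000]
BᵀPA = [34.0000 4.0000; -30.0000 -12.0000]
K = S⁻¹·BᵀPA = [0.6540 0.0029; -0.5987 -0.3234]
A−BK = [-0.0379 0.0087; 0.0120 0.0357]
AᵀP(A−BK) = [0.8019 0.1996; 0.1996 0.1078]
P' = Q + AᵀP(A−BK) = [4.0519 3.1996; 3.1996 9.1078]
tr(P') = 13.1597


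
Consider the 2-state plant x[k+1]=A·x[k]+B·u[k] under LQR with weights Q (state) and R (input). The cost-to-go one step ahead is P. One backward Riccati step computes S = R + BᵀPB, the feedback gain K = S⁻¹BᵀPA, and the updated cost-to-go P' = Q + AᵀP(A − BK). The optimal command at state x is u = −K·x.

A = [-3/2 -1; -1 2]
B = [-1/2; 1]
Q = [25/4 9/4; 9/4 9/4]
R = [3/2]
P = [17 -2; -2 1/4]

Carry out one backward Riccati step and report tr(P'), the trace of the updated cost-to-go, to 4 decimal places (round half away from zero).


19.5938

BᵀP = [-10.5000 1.2500]
S = R + BᵀPB = [3/2] + [6.5000] = [8.0000]
BᵀPA = [14.5000 13.0000]
K = S⁻¹·BᵀPA = [1.8125 1.6250]
A−BK = [-0.5938 -0.1875; -2.8125 0.3750]
AᵀP(A−BK) = [6.2188 5.4375; 5.4375 4.8750]
P' = Q + AᵀP(A−BK) = [12.4688 7.6875; 7.6875 7.1250]
tr(P') = 19.5938


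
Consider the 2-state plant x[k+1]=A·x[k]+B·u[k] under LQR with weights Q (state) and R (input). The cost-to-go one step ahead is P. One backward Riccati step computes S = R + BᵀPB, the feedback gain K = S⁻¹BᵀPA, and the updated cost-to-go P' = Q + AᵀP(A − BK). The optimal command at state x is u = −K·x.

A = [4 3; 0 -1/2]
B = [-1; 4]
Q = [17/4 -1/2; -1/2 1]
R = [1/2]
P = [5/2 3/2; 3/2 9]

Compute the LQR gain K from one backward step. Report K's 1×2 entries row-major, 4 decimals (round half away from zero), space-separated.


0.1037 -0.0500

BᵀP = [3.5000 34.5000]
S = R + BᵀPB = [1/2] + [134.5000] = [135.0000]
BᵀPA = [14.0000 -6.7500]
K = S⁻¹·BᵀPA = [0.1037 -0.0500]
A−BK = [4.1037 2.9500; -0.4148 -0.3000]
AᵀP(A−BK) = [38.5481 27.7000; 27.7000 19.9125]
P' = Q + AᵀP(A−BK) = [42.7981 27.2000; 27.2000 20.9125]
tr(P') = 63.7106


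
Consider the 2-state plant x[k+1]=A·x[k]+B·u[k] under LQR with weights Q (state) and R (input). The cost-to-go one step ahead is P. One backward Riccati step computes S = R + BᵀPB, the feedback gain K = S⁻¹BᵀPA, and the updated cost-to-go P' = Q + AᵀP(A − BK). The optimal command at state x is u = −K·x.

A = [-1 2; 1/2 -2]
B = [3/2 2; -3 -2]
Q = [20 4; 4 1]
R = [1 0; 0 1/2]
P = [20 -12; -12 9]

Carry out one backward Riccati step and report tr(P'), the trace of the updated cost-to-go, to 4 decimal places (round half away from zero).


BᵀP = [66.0000 -45.0000; 64.0000 -42.0000]
S = R + BᵀPB = [1 0; 0 1/2] + [234.0000 222.0000; 222.0000 212.0000] = [235.0000 222.0000; 222.0000 212.5000]
BᵀPA = [-88.5000 222.0000; -85.0000 212.0000]
K = S⁻¹·BᵀPA = [0.0976 0.1699; -0.5019 0.8202]
A−BK = [-0.1425 0.1048; -0.2112 0.1500]
AᵀP(A−BK) = [0.2207 -0.2510; -0.2510 0.4101]
P' = Q + AᵀP(A−BK) = [20.2207 3.7490; 3.7490 1.4101]
tr(P') = 21.6308

21.6308


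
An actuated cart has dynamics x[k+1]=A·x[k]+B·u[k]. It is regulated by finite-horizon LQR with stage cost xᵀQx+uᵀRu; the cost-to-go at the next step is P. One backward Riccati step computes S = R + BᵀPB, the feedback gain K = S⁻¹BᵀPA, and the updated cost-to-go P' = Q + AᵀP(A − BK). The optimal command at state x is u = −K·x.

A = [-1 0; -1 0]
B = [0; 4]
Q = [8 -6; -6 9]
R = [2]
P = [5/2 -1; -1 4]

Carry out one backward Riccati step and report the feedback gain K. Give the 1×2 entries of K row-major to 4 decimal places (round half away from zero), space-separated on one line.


-0.1818 0.0000

BᵀP = [-4.0000 16.0000]
S = R + BᵀPB = [2] + [64.0000] = [66.0000]
BᵀPA = [-12.0000 0.0000]
K = S⁻¹·BᵀPA = [-0.1818 0.0000]
A−BK = [-1.0000 0.0000; -0.2727 0.0000]
AᵀP(A−BK) = [2.3182 0.0000; 0.0000 0.0000]
P' = Q + AᵀP(A−BK) = [10.3182 -6.0000; -6.0000 9.0000]
tr(P') = 19.3182


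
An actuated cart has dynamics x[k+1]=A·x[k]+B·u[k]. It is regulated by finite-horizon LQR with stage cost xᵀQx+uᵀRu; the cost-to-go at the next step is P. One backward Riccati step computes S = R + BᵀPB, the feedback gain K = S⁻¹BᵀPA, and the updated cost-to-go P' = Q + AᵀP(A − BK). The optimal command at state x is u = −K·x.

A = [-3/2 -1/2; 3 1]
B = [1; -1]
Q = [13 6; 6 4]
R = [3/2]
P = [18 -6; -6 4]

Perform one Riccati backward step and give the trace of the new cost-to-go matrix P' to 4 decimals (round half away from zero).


25.6620

BᵀP = [24.0000 -10.0000]
S = R + BᵀPB = [3/2] + [34.0000] = [35.5000]
BᵀPA = [-66.0000 -22.0000]
K = S⁻¹·BᵀPA = [-1.8592 -0.6197]
A−BK = [0.3592 0.1197; 1.1408 0.3803]
AᵀP(A−BK) = [7.7958 2.5986; 2.5986 0.8662]
P' = Q + AᵀP(A−BK) = [20.7958 8.5986; 8.5986 4.8662]
tr(P') = 25.6620


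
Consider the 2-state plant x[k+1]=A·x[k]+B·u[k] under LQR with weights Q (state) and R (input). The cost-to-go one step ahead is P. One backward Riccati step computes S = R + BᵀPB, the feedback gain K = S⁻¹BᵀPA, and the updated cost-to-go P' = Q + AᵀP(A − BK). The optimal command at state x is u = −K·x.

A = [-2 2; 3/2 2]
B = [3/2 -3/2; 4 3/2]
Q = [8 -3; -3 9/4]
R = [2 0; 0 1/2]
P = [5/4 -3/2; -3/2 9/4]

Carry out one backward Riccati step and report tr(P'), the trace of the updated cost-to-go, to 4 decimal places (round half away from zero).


BᵀP = [-4.1250 6.7500; -4.1250 5.6250]
S = R + BᵀPB = [2 0; 0 1/2] + [20.8125 16.3125; 16.3125 14.6250] = [22.8125 16.3125; 16.3125 15.1250]
BᵀPA = [18.3750 5.2500; 16.6875 3.0000]
K = S⁻¹·BᵀPA = [0.0723 0.3860; 1.0253 -0.2179]
A−BK = [-0.5704 1.0942; -0.3272 0.7830]
AᵀP(A−BK) = [0.6238 -0.2056; -0.2056 0.6274]
P' = Q + AᵀP(A−BK) = [8.6238 -3.2056; -3.2056 2.8774]
tr(P') = 11.5012

11.5012


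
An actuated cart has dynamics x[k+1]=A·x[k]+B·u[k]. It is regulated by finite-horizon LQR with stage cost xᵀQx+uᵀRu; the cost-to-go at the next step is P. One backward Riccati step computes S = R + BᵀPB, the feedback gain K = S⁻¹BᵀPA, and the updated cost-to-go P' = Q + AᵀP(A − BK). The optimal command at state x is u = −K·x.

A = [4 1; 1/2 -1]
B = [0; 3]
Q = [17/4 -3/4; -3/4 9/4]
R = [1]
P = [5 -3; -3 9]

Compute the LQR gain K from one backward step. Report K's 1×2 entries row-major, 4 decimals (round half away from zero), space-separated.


-0.2744 -0.4390

BᵀP = [-9.0000 27.0000]
S = R + BᵀPB = [1] + [81.0000] = [82.0000]
BᵀPA = [-22.5000 -36.0000]
K = S⁻¹·BᵀPA = [-0.2744 -0.4390]
A−BK = [4.0000 1.0000; 1.3232 0.3171]
AᵀP(A−BK) = [64.0762 16.1220; 16.1220 4.1951]
P' = Q + AᵀP(A−BK) = [68.3262 15.3720; 15.3720 6.4451]
tr(P') = 74.7713


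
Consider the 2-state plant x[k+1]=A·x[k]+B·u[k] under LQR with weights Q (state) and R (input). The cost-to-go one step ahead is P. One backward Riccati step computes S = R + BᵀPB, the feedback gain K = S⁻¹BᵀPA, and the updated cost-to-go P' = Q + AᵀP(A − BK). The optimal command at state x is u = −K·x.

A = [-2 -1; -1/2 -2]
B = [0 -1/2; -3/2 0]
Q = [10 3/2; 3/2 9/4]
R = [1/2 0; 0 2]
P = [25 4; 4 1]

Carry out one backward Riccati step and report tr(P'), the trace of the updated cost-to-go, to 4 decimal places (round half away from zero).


38.5902

BᵀP = [-6.0000 -1.5000; -12.5000 -2.0000]
S = R + BᵀPB = [1/2 0; 0 2] + [2.2500 3.0000; 3.0000 6.2500] = [2.7500 3.0000; 3.0000 8.2500]
BᵀPA = [12.7500 9.0000; 26.0000 16.5000]
K = S⁻¹·BᵀPA = [1.9863 1.8082; 2.4292 1.3425]
A−BK = [-0.7854 -0.3288; 2.4795 0.7123]
AᵀP(A−BK) = [19.7648 11.0411; 11.0411 6.5753]
P' = Q + AᵀP(A−BK) = [29.7648 12.5411; 12.5411 8.8253]
tr(P') = 38.5902


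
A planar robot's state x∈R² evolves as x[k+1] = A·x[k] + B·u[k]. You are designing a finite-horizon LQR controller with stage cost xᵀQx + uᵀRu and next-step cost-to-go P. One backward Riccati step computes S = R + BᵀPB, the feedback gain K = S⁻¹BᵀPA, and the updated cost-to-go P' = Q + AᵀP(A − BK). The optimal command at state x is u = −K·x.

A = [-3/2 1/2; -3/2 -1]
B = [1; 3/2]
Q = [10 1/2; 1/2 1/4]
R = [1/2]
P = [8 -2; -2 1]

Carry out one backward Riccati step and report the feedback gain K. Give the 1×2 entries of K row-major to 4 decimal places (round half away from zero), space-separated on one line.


-1.4211 0.6316

BᵀP = [5.0000 -0.5000]
S = R + BᵀPB = [1/2] + [4.2500] = [4.7500]
BᵀPA = [-6.7500 3.0000]
K = S⁻¹·BᵀPA = [-1.4211 0.6316]
A−BK = [-0.0789 -0.1316; 0.6316 -1.9474]
AᵀP(A−BK) = [1.6579 -1.7368; -1.7368 3.1053]
P' = Q + AᵀP(A−BK) = [11.6579 -1.2368; -1.2368 3.3553]
tr(P') = 15.0132


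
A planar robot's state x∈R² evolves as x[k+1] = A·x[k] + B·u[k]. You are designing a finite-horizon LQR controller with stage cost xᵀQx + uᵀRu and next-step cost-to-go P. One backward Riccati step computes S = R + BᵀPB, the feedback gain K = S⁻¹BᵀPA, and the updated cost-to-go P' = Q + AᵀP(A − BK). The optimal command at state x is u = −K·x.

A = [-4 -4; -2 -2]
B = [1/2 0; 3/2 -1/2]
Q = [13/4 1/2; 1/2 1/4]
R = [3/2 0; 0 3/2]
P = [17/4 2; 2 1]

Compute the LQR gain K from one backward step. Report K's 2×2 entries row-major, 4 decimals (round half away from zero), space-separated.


-3.1690 -3.1690 0.5935 0.5935

BᵀP = [5.1250 2.5000; -1.0000 -0.5000]
S = R + BᵀPB = [3/2 0; 0 3/2] + [6.3125 -1.2500; -1.2500 0.2500] = [7.8125 -1.2500; -1.2500 1.7500]
BᵀPA = [-25.5000 -25.5000; 5.0000 5.0000]
K = S⁻¹·BᵀPA = [-3.1690 -3.1690; 0.5935 0.5935]
A−BK = [-2.4155 -2.4155; 3.0503 3.0503]
AᵀP(A−BK) = [20.2219 20.2219; 20.2219 20.2219]
P' = Q + AᵀP(A−BK) = [23.4719 20.7219; 20.7219 20.4719]
tr(P') = 43.9439


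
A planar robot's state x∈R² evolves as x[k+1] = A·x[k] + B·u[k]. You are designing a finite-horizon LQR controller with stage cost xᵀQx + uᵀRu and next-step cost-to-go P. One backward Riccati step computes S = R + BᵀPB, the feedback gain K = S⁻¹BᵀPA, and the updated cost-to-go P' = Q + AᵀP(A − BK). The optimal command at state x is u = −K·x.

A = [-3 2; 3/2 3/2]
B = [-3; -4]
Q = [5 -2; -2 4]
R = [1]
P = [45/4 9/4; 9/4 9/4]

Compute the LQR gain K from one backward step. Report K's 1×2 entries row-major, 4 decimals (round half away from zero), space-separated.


BᵀP = [-42.7500 -15.7500]
S = R + BᵀPB = [1] + [191.2500] = [192.2500]
BᵀPA = [104.6250 -109.1250]
K = S⁻¹·BᵀPA = [0.5442 -0.5676]
A−BK = [-1.3674 0.2971; 3.6769 -0.7705]
AᵀP(A−BK) = [29.1242 -6.4252; -6.4252 1.6209]
P' = Q + AᵀP(A−BK) = [34.1242 -8.4252; -8.4252 5.6209]
tr(P') = 39.7451

0.5442 -0.5676


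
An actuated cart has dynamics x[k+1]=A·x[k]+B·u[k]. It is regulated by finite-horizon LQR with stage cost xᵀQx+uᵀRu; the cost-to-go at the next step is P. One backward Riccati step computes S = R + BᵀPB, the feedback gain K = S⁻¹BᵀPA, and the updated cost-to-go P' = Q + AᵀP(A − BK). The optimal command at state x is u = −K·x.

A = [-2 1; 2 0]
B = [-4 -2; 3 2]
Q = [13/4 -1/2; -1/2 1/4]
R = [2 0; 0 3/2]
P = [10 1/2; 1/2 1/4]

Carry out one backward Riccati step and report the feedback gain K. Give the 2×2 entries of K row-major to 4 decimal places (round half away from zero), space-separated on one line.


BᵀP = [-38.5000 -1.2500; -19.0000 -0.5000]
S = R + BᵀPB = [2 0; 0 3/2] + [150.2500 74.5000; 74.5000 37.0000] = [152.2500 74.5000; 74.5000 38.5000]
BᵀPA = [74.5000 -38.5000; 37.0000 -19.0000]
K = S⁻¹·BᵀPA = [0.3589 -0.2144; 0.2666 -0.0787]
A−BK = [-0.0313 -0.0149; 0.3902 0.8005]
AᵀP(A−BK) = [0.3998 -0.1180; -0.1180 0.2517]
P' = Q + AᵀP(A−BK) = [3.6498 -0.6180; -0.6180 0.5017]
tr(P') = 4.1515

0.3589 -0.2144 0.2666 -0.0787


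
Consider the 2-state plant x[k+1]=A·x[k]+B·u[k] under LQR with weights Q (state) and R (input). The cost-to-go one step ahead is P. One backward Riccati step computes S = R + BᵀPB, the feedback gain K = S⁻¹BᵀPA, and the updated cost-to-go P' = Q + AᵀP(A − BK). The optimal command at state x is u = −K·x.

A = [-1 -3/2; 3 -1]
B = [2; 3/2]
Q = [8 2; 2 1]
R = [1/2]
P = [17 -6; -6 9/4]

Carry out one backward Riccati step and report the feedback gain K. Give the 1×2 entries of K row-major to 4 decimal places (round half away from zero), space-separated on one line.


BᵀP = [25.0000 -8.6250]
S = R + BᵀPB = [1/2] + [37.0625] = [37.5625]
BᵀPA = [-50.8750 -28.8750]
K = S⁻¹·BᵀPA = [-1.3544 -0.7687]
A−BK = [1.7088 0.0374; 5.0316 0.1531]
AᵀP(A−BK) = [4.3444 0.6414; 0.6414 0.3032]
P' = Q + AᵀP(A−BK) = [12.3444 2.6414; 2.6414 1.3032]
tr(P') = 13.6477

-1.3544 -0.7687


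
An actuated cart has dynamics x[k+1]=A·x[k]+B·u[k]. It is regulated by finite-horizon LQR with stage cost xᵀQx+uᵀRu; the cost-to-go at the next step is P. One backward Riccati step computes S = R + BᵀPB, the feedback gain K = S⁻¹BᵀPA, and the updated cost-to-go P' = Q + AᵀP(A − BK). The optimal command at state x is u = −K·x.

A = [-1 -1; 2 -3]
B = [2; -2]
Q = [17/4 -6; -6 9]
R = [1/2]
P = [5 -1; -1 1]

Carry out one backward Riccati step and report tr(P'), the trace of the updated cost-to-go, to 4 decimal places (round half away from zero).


21.9423

BᵀP = [12.0000 -4.0000]
S = R + BᵀPB = [1/2] + [32.0000] = [32.5000]
BᵀPA = [-20.0000 0.0000]
K = S⁻¹·BᵀPA = [-0.6154 0.0000]
A−BK = [0.2308 -1.0000; 0.7692 -3.0000]
AᵀP(A−BK) = [0.6923 -2.0000; -2.0000 8.0000]
P' = Q + AᵀP(A−BK) = [4.9423 -8.0000; -8.0000 17.0000]
tr(P') = 21.9423


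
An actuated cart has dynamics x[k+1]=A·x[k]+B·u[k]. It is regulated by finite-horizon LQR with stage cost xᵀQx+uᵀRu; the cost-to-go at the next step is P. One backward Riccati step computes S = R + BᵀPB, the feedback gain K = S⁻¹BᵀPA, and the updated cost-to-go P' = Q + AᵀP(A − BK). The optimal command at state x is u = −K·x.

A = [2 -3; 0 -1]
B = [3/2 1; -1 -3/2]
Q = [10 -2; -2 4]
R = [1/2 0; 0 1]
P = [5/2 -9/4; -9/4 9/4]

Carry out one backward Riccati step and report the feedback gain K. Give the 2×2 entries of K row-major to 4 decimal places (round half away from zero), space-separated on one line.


0.6092 -0.7013 0.1929 -0.1224

BᵀP = [6.0000 -5.6250; 5.8750 -5.6250]
S = R + BᵀPB = [1/2 0; 0 1] + [14.6250 14.4375; 14.4375 14.3125] = [15.1250 14.4375; 14.4375 15.3125]
BᵀPA = [12.0000 -12.3750; 11.7500 -12.0000]
K = S⁻¹·BᵀPA = [0.6092 -0.7013; 0.1929 -0.1224]
A−BK = [0.8932 -1.8256; 0.8986 -1.8850]
AᵀP(A−BK) = [0.4223 -0.6456; -0.6456 1.1020]
P' = Q + AᵀP(A−BK) = [10.4223 -2.6456; -2.6456 5.1020]
tr(P') = 15.5244


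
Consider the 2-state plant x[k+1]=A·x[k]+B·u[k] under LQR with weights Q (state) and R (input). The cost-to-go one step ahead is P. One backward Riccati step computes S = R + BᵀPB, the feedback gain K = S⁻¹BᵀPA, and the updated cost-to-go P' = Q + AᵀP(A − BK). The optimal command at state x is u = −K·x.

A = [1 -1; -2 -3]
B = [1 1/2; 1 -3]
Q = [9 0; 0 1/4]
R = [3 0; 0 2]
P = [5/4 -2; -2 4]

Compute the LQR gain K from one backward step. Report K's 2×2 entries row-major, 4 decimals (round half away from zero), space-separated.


-0.0169 -0.1777 0.7338 0.7050

BᵀP = [-0.7500 2.0000; 6.6250 -13.0000]
S = R + BᵀPB = [3 0; 0 2] + [1.2500 -6.3750; -6.3750 42.3125] = [4.2500 -6.3750; -6.3750 44.3125]
BᵀPA = [-4.7500 -5.2500; 32.6250 32.3750]
K = S⁻¹·BᵀPA = [-0.0169 -0.1777; 0.7338 0.7050]
A−BK = [0.6500 -1.1748; 0.2184 -0.7072]
AᵀP(A−BK) = [1.2289 0.9039; 0.9039 1.4913]
P' = Q + AᵀP(A−BK) = [10.2289 0.9039; 0.9039 1.7413]
tr(P') = 11.9703


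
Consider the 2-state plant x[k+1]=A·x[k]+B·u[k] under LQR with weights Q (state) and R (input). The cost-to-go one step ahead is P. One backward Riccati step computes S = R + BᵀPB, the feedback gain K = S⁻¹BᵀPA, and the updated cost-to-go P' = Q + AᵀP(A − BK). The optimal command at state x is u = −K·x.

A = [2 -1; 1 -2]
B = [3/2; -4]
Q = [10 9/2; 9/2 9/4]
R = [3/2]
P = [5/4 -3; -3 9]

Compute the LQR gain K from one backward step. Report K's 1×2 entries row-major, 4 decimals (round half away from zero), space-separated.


-0.0692 0.3642

BᵀP = [13.8750 -40.5000]
S = R + BᵀPB = [3/2] + [182.8125] = [184.3125]
BᵀPA = [-12.7500 67.1250]
K = S⁻¹·BᵀPA = [-0.0692 0.3642]
A−BK = [2.1038 -1.5463; 0.7233 -0.5432]
AᵀP(A−BK) = [1.1180 -0.8566; -0.8566 0.8037]
P' = Q + AᵀP(A−BK) = [11.1180 3.6434; 3.6434 3.0537]
tr(P') = 14.1717


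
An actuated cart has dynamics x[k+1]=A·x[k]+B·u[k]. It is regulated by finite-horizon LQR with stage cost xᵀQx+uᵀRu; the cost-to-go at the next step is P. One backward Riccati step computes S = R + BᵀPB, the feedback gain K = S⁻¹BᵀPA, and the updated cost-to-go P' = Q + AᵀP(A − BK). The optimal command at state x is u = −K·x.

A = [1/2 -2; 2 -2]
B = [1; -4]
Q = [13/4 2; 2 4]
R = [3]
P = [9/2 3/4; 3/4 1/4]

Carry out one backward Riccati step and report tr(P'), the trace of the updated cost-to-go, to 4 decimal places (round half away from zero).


BᵀP = [1.5000 -0.2500]
S = R + BᵀPB = [3] + [2.5000] = [5.5000]
BᵀPA = [0.2500 -2.5000]
K = S⁻¹·BᵀPA = [0.0455 -0.4545]
A−BK = [0.4545 -1.5455; 2.1818 -3.8182]
AᵀP(A−BK) = [3.6136 -9.1364; -9.1364 23.8636]
P' = Q + AᵀP(A−BK) = [6.8636 -7.1364; -7.1364 27.8636]
tr(P') = 34.7273

34.7273


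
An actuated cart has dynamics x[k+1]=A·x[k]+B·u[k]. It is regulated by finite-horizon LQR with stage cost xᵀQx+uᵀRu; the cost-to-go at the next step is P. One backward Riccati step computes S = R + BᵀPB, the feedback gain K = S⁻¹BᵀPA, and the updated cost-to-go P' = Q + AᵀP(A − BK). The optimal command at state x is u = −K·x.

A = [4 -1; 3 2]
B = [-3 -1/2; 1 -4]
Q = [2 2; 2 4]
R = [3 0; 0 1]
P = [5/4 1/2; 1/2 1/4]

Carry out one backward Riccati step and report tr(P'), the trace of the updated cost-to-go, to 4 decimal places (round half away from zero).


BᵀP = [-3.2500 -1.2500; -2.6250 -1.2500]
S = R + BᵀPB = [3 0; 0 1] + [8.5000 6.6250; 6.6250 6.3125] = [11.5000 6.6250; 6.6250 7.3125]
BᵀPA = [-16.7500 0.7500; -14.2500 0.1250]
K = S⁻¹·BᵀPA = [-0.6984 0.1158; -1.3160 -0.0878]
A−BK = [1.2468 -0.6965; -1.5655 1.5328]
AᵀP(A−BK) = [3.7991 -0.3117; -0.3117 0.1741]
P' = Q + AᵀP(A−BK) = [5.7991 1.6883; 1.6883 4.1741]
tr(P') = 9.9732

9.9732


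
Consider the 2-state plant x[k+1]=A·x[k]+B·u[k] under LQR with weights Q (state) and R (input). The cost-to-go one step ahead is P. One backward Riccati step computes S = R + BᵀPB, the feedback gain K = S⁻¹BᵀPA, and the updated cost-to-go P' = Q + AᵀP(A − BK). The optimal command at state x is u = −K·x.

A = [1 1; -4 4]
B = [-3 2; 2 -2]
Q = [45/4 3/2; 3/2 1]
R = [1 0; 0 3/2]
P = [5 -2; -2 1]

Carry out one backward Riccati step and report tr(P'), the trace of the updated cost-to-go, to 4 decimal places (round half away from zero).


16.3984

BᵀP = [-19.0000 8.0000; 14.0000 -6.0000]
S = R + BᵀPB = [1 0; 0 3/2] + [73.0000 -54.0000; -54.0000 40.0000] = [74.0000 -54.0000; -54.0000 41.5000]
BᵀPA = [-51.0000 13.0000; 38.0000 -10.0000]
K = S⁻¹·BᵀPA = [-0.4161 -0.0032; 0.3742 -0.2452]
A−BK = [-0.9968 1.4806; -2.4194 3.5161]
AᵀP(A−BK) = [1.5581 -1.8484; -1.8484 2.5903]
P' = Q + AᵀP(A−BK) = [12.8081 -0.3484; -0.3484 3.5903]
tr(P') = 16.3984


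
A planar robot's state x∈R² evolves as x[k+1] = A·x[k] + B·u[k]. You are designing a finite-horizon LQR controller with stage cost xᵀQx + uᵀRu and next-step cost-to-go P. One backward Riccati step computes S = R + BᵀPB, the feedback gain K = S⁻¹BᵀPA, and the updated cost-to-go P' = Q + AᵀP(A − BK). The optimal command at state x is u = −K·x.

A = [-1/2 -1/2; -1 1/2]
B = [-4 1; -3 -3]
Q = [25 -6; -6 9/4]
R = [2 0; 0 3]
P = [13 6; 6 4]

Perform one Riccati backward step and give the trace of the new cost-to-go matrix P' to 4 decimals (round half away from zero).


27.5017

BᵀP = [-70.0000 -36.0000; -5.0000 -6.0000]
S = R + BᵀPB = [2 0; 0 3] + [388.0000 38.0000; 38.0000 13.0000] = [390.0000 38.0000; 38.0000 16.0000]
BᵀPA = [71.0000 17.0000; 8.5000 -0.5000]
K = S⁻¹·BᵀPA = [0.1695 0.0607; 0.1286 -0.1754]
A−BK = [0.0494 -0.0819; -0.1055 0.1560]
AᵀP(A−BK) = [0.1208 -0.0675; -0.0675 0.1308]
P' = Q + AᵀP(A−BK) = [25.1208 -6.0675; -6.0675 2.3808]
tr(P') = 27.5017


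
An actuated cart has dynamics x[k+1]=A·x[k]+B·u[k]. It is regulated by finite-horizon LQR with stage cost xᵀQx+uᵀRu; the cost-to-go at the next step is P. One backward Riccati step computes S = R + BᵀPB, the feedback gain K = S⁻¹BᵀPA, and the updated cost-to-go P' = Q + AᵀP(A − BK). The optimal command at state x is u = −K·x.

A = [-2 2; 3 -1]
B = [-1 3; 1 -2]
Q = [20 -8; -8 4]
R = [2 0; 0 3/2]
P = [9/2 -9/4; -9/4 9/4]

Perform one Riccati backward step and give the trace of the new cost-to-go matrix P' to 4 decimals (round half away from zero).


27.1581

BᵀP = [-6.7500 4.5000; 18.0000 -11.2500]
S = R + BᵀPB = [2 0; 0 3/2] + [11.2500 -29.2500; -29.2500 76.5000] = [13.2500 -29.2500; -29.2500 78.0000]
BᵀPA = [27.0000 -18.0000; -69.7500 47.2500]
K = S⁻¹·BᵀPA = [0.3699 -0.1233; -0.7555 0.5595]
A−BK = [0.6365 0.1981; 1.1191 0.2424]
AᵀP(A−BK) = [2.5653 -0.3936; -0.3936 0.5927]
P' = Q + AᵀP(A−BK) = [22.5653 -8.3936; -8.3936 4.5927]
tr(P') = 27.1581
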